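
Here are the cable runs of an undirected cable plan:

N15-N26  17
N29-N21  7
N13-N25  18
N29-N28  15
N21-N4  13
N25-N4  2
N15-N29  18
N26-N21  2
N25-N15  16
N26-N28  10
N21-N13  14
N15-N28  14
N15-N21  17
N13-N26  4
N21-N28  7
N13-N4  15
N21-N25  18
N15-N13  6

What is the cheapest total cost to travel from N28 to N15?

Enumerating some paths:
N28 → N21 → N26 → N13 → N15: 7+2+4+6 = 19
N28 → N15: 14 = 14
The minimum is 14 via N28 → N15.

14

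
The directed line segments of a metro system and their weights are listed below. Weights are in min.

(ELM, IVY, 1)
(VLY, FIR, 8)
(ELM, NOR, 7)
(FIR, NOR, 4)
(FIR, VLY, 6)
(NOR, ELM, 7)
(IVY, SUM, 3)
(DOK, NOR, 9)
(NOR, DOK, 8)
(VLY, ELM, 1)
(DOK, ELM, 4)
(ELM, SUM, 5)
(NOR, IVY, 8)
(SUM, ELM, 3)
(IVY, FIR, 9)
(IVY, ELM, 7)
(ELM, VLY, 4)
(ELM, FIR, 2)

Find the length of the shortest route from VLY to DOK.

Enumerating some paths:
VLY–FIR–NOR–DOK: 8+4+8 = 20
VLY–ELM–NOR–DOK: 1+7+8 = 16
VLY–ELM–IVY–FIR–NOR–DOK: 1+1+9+4+8 = 23
VLY–ELM–FIR–NOR–DOK: 1+2+4+8 = 15
The minimum is 15 min via VLY–ELM–FIR–NOR–DOK.

15 min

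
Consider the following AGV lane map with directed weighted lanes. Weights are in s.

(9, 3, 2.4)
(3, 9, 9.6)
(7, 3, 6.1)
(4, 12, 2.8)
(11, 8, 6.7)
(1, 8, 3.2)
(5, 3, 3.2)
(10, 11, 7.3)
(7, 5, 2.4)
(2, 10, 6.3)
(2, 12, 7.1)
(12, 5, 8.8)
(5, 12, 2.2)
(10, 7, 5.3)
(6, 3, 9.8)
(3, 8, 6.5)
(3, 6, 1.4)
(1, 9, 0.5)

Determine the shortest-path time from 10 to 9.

Enumerating some paths:
10 - 7 - 3 - 9: 5.3+6.1+9.6 = 21
10 - 7 - 5 - 3 - 9: 5.3+2.4+3.2+9.6 = 20.5
The minimum is 20.5 s via 10 - 7 - 5 - 3 - 9.

20.5 s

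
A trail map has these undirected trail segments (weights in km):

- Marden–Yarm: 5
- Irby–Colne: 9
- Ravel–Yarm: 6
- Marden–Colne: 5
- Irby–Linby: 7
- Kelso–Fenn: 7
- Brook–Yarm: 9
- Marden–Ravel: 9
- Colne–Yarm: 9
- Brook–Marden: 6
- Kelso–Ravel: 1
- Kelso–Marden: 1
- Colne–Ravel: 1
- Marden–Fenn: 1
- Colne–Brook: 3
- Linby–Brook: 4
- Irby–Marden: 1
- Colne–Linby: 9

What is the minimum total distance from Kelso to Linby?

Compare a few routes:
Kelso - Marden - Irby - Linby: 1+1+7 = 9
Kelso - Marden - Brook - Linby: 1+6+4 = 11
Cheapest is Kelso - Marden - Irby - Linby at 9 km.

9 km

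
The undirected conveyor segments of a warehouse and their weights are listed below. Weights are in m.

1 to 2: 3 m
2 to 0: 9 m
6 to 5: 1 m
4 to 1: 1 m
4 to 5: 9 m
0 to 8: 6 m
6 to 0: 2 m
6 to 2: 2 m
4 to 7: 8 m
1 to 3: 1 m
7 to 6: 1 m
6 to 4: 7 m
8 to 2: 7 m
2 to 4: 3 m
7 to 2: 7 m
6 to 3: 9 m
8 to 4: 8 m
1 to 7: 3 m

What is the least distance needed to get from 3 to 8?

10 m

Enumerating some paths:
3–1–2–8: 1+3+7 = 11
3–1–4–2–8: 1+1+3+7 = 12
3–1–4–8: 1+1+8 = 10
The minimum is 10 m via 3–1–4–8.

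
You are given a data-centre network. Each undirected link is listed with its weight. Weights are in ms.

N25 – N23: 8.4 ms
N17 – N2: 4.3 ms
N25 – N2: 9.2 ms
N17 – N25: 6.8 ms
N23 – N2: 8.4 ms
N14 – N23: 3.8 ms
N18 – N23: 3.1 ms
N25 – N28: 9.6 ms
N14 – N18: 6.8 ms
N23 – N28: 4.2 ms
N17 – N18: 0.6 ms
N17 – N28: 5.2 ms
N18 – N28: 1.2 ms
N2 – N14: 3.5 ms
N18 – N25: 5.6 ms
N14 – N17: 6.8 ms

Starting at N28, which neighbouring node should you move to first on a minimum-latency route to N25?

N18

Compare a few routes:
N28–N18–N25: 1.2+5.6 = 6.8
N28–N18–N17–N25: 1.2+0.6+6.8 = 8.6
Cheapest is N28–N18–N25 at 6.8 ms.
So from N28 the first move is to N18.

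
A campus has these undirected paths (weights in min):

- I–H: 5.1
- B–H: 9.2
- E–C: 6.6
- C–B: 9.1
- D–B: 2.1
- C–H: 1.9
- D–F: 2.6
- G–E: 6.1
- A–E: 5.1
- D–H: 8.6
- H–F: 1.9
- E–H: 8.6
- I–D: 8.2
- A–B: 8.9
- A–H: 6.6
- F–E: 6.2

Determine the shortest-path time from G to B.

Candidate routes:
G → E → A → B: 6.1+5.1+8.9 = 20.1
G → E → F → D → B: 6.1+6.2+2.6+2.1 = 17
G → E → C → H → F → D → B: 6.1+6.6+1.9+1.9+2.6+2.1 = 21.2
The minimum is 17 min via G → E → F → D → B.

17 min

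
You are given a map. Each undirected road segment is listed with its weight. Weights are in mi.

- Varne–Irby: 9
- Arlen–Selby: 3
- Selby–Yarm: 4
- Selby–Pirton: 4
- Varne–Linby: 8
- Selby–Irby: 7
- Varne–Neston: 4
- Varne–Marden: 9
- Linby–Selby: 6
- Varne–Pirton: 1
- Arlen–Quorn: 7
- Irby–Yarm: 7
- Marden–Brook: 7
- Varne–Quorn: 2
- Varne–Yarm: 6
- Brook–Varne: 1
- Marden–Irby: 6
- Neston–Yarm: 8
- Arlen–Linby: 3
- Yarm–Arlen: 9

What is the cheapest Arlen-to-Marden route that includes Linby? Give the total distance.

Shortest Arlen→Linby: Arlen–Linby = 3
Best Linby to Marden: Linby–Varne–Brook–Marden costing 16
Total via Linby: 3 + 16 = 19 mi.

19 mi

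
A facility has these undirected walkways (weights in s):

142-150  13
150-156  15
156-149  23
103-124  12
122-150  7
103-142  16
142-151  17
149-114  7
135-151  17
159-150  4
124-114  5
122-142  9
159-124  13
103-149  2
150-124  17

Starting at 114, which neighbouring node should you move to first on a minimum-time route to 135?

149

Compare a few routes:
114 → 149 → 103 → 142 → 151 → 135: 7+2+16+17+17 = 59
114 → 124 → 103 → 142 → 151 → 135: 5+12+16+17+17 = 67
The minimum is 59 s via 114 → 149 → 103 → 142 → 151 → 135.
So from 114 the first move is to 149.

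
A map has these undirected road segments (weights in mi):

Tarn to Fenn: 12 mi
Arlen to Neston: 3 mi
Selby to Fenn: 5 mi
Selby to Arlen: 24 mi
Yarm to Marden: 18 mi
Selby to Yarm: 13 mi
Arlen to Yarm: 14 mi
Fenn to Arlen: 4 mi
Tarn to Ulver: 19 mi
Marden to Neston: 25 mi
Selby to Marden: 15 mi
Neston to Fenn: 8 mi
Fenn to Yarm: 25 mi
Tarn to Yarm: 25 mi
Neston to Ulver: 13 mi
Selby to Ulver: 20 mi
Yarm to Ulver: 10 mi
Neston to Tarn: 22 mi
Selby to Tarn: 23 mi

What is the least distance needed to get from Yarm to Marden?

Candidate routes:
Yarm - Selby - Marden: 13+15 = 28
Yarm - Arlen - Fenn - Selby - Marden: 14+4+5+15 = 38
Yarm - Marden: 18 = 18
Yarm - Arlen - Neston - Marden: 14+3+25 = 42
The minimum is 18 mi via Yarm - Marden.

18 mi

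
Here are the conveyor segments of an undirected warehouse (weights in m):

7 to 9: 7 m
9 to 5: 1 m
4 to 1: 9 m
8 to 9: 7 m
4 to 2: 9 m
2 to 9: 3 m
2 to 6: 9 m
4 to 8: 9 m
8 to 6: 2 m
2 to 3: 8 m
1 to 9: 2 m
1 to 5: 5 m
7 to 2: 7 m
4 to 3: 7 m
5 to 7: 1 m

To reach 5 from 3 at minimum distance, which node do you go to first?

2

Candidate routes:
3 - 2 - 9 - 1 - 5: 8+3+2+5 = 18
3 - 2 - 7 - 5: 8+7+1 = 16
3 - 2 - 9 - 5: 8+3+1 = 12
3 - 4 - 1 - 9 - 5: 7+9+2+1 = 19
Cheapest is 3 - 2 - 9 - 5 at 12 m.
So from 3 the first move is to 2.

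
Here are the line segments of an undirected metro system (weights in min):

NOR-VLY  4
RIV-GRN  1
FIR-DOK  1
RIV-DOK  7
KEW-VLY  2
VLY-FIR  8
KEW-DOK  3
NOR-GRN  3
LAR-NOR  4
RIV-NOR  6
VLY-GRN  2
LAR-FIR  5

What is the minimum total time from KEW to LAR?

Shortest distances from KEW:
KEW: 0
VLY: 2  (via KEW)
DOK: 3  (via KEW)
GRN: 4  (via VLY)
FIR: 4  (via DOK)
RIV: 5  (via GRN)
NOR: 6  (via VLY)
LAR: 9  (via FIR)
Shortest route: KEW–DOK–FIR–LAR = 9 min.

9 min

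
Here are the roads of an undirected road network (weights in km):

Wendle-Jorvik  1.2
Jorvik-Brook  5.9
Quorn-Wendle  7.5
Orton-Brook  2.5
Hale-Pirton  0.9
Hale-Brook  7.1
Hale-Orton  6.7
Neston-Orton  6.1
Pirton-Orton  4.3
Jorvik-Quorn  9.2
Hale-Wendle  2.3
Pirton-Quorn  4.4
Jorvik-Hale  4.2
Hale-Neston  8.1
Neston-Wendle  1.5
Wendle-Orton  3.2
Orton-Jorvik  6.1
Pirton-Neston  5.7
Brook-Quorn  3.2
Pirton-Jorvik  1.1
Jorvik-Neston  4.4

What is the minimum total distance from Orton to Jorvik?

Running Dijkstra from Orton:
Orton: 0
Brook: 2.5  (via Orton)
Wendle: 3.2  (via Orton)
Pirton: 4.3  (via Orton)
Jorvik: 4.4  (via Wendle)
Shortest route: Orton–Wendle–Jorvik = 4.4 km.

4.4 km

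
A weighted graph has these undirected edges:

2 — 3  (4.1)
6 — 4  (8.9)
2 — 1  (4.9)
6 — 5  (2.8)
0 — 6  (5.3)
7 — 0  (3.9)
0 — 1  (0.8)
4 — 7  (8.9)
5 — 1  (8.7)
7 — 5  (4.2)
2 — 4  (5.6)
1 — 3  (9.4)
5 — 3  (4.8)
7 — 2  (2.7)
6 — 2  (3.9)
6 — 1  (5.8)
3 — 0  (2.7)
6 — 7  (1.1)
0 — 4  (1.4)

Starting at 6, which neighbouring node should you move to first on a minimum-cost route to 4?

Enumerating some paths:
6 - 7 - 0 - 4: 1.1+3.9+1.4 = 6.4
6 - 0 - 4: 5.3+1.4 = 6.7
Cheapest is 6 - 7 - 0 - 4 at 6.4.
So from 6 the first move is to 7.

7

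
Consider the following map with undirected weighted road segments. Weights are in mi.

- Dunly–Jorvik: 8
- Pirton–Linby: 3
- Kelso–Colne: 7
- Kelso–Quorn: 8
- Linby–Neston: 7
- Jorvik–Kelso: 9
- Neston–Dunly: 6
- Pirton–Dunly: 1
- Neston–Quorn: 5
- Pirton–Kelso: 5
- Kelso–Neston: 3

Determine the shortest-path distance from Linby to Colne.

15 mi

Settle nodes by increasing distance from Linby:
Linby: 0
Pirton: 3  (via Linby)
Dunly: 4  (via Pirton)
Neston: 7  (via Linby)
Kelso: 8  (via Pirton)
Jorvik: 12  (via Dunly)
Quorn: 12  (via Neston)
Colne: 15  (via Kelso)
Shortest route: Linby–Pirton–Kelso–Colne = 15 mi.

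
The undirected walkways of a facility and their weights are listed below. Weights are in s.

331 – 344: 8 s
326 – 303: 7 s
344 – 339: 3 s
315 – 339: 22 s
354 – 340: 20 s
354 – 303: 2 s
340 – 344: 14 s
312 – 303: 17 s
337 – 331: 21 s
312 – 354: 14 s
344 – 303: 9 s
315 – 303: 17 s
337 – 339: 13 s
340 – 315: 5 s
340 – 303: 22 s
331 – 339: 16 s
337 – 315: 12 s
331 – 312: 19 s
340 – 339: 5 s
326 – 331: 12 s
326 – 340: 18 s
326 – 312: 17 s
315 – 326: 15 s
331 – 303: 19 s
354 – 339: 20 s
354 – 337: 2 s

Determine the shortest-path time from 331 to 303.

Candidate routes:
331–344–303: 8+9 = 17
331–326–303: 12+7 = 19
The minimum is 17 s via 331–344–303.

17 s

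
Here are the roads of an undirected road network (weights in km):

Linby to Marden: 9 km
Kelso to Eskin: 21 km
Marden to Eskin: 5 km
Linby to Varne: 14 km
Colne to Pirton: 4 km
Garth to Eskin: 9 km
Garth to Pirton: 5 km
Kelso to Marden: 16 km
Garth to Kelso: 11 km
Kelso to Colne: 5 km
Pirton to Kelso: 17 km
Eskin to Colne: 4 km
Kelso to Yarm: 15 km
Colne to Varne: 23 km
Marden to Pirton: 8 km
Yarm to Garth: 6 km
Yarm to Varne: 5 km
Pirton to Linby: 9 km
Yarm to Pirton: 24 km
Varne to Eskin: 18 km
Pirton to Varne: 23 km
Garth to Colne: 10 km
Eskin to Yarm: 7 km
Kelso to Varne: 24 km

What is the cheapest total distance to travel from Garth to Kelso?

11 km

Enumerating some paths:
Garth–Kelso: 11 = 11
Garth–Eskin–Colne–Kelso: 9+4+5 = 18
Garth–Pirton–Colne–Kelso: 5+4+5 = 14
Garth–Colne–Kelso: 10+5 = 15
The minimum is 11 km via Garth–Kelso.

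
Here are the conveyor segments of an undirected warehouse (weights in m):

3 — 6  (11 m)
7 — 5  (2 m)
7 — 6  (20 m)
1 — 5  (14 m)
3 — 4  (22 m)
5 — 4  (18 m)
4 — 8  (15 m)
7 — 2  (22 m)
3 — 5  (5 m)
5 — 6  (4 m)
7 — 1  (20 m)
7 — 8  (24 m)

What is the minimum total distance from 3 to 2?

29 m

Settle nodes by increasing distance from 3:
3: 0
5: 5  (via 3)
7: 7  (via 5)
6: 9  (via 5)
1: 19  (via 5)
4: 22  (via 3)
2: 29  (via 7)
Shortest route: 3 → 5 → 7 → 2 = 29 m.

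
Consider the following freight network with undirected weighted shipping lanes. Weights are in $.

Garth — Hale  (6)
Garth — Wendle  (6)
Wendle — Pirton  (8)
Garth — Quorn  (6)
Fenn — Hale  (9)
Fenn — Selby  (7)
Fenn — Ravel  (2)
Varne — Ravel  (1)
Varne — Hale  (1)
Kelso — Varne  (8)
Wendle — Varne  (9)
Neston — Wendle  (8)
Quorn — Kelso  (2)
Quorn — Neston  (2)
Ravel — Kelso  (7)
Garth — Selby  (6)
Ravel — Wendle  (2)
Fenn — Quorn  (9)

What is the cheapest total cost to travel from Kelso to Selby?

Shortest distances from Kelso:
Kelso: 0
Quorn: 2  (via Kelso)
Neston: 4  (via Quorn)
Ravel: 7  (via Kelso)
Varne: 8  (via Kelso)
Garth: 8  (via Quorn)
Hale: 9  (via Varne)
Fenn: 9  (via Ravel)
Wendle: 9  (via Ravel)
Selby: 14  (via Garth)
Shortest route: Kelso–Quorn–Garth–Selby = $14.

$14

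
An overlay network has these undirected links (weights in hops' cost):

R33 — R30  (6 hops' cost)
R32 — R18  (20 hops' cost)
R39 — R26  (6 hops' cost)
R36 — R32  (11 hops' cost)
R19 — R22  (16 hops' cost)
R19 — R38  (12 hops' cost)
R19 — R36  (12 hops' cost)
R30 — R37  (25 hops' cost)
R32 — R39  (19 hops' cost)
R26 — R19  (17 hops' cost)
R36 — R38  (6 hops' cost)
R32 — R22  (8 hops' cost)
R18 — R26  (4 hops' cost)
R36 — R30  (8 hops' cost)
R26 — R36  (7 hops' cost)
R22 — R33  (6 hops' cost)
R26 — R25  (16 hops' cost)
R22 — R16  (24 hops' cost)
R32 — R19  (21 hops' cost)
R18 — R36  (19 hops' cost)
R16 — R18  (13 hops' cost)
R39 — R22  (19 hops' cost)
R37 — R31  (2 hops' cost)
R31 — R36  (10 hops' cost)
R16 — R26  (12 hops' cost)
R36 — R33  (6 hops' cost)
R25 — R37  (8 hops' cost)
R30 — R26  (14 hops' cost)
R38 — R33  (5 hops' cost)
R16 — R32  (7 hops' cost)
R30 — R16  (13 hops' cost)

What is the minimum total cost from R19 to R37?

24 hops' cost

Candidate routes:
R19 → R38 → R33 → R36 → R31 → R37: 12+5+6+10+2 = 35
R19 → R26 → R36 → R31 → R37: 17+7+10+2 = 36
R19 → R36 → R31 → R37: 12+10+2 = 24
R19 → R38 → R36 → R31 → R37: 12+6+10+2 = 30
Cheapest is R19 → R36 → R31 → R37 at 24 hops' cost.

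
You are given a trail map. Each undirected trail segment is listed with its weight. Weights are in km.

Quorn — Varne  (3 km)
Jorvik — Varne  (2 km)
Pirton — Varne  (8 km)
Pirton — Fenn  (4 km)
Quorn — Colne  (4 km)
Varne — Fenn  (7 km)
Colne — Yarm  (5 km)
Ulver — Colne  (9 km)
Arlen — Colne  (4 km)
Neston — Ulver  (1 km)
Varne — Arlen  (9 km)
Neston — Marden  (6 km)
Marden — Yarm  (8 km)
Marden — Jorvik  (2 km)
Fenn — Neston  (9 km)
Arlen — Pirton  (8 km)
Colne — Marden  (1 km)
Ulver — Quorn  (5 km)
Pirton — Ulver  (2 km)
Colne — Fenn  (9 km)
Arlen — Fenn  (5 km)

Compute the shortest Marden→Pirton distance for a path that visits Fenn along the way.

Shortest Marden→Fenn: Marden–Colne–Fenn = 10
Best Fenn to Pirton: Fenn–Pirton costing 4
Total via Fenn: 10 + 4 = 14 km.

14 km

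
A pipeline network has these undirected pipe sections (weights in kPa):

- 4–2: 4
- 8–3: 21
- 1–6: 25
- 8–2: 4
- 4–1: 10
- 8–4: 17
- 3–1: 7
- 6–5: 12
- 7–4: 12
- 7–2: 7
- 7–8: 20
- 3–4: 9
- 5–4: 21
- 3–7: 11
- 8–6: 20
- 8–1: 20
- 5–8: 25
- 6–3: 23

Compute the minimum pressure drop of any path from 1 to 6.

25 kPa

Running Dijkstra from 1:
1: 0
3: 7  (via 1)
4: 10  (via 1)
2: 14  (via 4)
7: 18  (via 3)
8: 18  (via 2)
6: 25  (via 1)
Shortest route: 1–6 = 25 kPa.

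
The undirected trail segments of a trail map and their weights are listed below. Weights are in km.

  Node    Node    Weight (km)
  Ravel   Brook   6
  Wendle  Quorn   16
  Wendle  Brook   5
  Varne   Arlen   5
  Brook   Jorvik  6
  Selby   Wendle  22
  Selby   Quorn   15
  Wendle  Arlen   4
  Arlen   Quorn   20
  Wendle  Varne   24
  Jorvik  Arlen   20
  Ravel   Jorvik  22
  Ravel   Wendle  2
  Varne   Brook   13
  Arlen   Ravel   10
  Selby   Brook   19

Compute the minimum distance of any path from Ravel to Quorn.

18 km

Settle nodes by increasing distance from Ravel:
Ravel: 0
Wendle: 2  (via Ravel)
Arlen: 6  (via Wendle)
Brook: 6  (via Ravel)
Varne: 11  (via Arlen)
Jorvik: 12  (via Brook)
Quorn: 18  (via Wendle)
Shortest route: Ravel–Wendle–Quorn = 18 km.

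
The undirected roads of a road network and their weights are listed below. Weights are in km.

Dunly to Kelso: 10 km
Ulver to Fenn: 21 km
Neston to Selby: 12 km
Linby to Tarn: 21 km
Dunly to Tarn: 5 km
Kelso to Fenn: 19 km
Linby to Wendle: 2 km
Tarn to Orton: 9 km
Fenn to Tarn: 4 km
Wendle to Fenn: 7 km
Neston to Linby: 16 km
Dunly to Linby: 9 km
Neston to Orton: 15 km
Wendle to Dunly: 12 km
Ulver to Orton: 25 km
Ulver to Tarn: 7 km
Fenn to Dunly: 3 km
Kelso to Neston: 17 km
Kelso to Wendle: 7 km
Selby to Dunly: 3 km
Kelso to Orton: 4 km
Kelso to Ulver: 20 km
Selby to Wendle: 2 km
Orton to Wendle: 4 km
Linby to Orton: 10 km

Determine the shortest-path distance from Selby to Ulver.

Candidate routes:
Selby - Dunly - Fenn - Tarn - Ulver: 3+3+4+7 = 17
Selby - Dunly - Tarn - Ulver: 3+5+7 = 15
Selby - Wendle - Fenn - Tarn - Ulver: 2+7+4+7 = 20
Cheapest is Selby - Dunly - Tarn - Ulver at 15 km.

15 km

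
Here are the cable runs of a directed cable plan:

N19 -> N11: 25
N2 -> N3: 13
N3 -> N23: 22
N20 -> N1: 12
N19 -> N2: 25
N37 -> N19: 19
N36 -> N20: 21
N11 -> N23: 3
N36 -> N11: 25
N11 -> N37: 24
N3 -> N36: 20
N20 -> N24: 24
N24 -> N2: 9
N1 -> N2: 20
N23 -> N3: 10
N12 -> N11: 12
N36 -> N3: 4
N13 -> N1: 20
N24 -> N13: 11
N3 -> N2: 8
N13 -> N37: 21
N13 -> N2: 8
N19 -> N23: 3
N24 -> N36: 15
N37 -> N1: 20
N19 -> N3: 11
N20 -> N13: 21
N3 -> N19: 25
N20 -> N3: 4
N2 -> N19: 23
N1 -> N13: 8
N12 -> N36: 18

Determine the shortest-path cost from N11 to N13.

52

Running Dijkstra from N11:
N11: 0
N23: 3  (via N11)
N3: 13  (via N23)
N2: 21  (via N3)
N37: 24  (via N11)
N36: 33  (via N3)
N19: 38  (via N3)
N1: 44  (via N37)
N13: 52  (via N1)
Shortest route: N11–N37–N1–N13 = 52.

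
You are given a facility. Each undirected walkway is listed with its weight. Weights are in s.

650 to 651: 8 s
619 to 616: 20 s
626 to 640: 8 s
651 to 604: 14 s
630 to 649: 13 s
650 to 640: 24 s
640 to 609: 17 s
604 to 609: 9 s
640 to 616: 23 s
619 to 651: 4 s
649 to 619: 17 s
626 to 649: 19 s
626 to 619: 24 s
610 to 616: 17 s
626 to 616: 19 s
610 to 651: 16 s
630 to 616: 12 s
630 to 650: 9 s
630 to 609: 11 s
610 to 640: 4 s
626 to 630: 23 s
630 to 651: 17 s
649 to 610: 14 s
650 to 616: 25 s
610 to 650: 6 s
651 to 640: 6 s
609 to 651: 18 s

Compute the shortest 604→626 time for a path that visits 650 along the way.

40 s

Shortest 604→650: 604 → 651 → 650 = 22
Best 650 to 626: 650 → 610 → 640 → 626 costing 18
Total via 650: 22 + 18 = 40 s.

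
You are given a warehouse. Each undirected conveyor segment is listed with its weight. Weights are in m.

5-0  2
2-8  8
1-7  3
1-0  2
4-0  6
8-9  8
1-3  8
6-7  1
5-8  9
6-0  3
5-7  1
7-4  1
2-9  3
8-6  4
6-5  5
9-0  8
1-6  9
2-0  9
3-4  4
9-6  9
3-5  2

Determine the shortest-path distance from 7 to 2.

12 m

Settle nodes by increasing distance from 7:
7: 0
4: 1  (via 7)
5: 1  (via 7)
6: 1  (via 7)
0: 3  (via 5)
1: 3  (via 7)
3: 3  (via 5)
8: 5  (via 6)
9: 10  (via 6)
2: 12  (via 0)
Shortest route: 7–5–0–2 = 12 m.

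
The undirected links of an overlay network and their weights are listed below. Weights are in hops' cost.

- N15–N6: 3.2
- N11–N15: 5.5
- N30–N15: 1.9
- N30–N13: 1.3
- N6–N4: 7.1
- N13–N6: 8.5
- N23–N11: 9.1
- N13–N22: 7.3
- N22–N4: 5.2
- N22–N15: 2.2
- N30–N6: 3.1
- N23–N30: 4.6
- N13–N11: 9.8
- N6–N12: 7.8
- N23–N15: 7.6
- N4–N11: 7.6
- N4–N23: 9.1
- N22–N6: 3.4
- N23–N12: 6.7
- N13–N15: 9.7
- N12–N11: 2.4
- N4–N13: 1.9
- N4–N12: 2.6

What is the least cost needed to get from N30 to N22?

4.1 hops' cost

Shortest distances from N30:
N30: 0
N13: 1.3  (via N30)
N15: 1.9  (via N30)
N6: 3.1  (via N30)
N4: 3.2  (via N13)
N22: 4.1  (via N15)
Shortest route: N30 → N15 → N22 = 4.1 hops' cost.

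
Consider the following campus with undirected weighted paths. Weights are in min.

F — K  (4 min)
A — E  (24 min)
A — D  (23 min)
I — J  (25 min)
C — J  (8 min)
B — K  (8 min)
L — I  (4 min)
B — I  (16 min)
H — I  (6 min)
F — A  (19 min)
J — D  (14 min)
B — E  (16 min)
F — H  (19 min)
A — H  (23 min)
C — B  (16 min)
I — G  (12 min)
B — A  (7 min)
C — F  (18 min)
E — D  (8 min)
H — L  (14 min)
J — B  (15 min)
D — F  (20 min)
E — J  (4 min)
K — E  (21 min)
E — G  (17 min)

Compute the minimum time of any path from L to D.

Shortest distances from L:
L: 0
I: 4  (via L)
H: 10  (via I)
G: 16  (via I)
B: 20  (via I)
A: 27  (via B)
K: 28  (via B)
F: 29  (via H)
J: 29  (via I)
E: 33  (via G)
C: 36  (via B)
D: 41  (via E)
Shortest route: L → I → G → E → D = 41 min.

41 min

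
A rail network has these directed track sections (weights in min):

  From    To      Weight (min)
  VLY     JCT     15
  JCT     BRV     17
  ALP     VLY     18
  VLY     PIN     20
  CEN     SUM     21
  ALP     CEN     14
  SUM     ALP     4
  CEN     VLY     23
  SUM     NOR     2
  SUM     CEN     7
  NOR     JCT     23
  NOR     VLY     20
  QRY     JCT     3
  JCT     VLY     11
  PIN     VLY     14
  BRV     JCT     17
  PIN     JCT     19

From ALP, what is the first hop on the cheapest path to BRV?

VLY

Enumerating some paths:
ALP - CEN - SUM - NOR - JCT - BRV: 14+21+2+23+17 = 77
ALP - VLY - JCT - BRV: 18+15+17 = 50
ALP - VLY - PIN - JCT - BRV: 18+20+19+17 = 74
ALP - CEN - VLY - JCT - BRV: 14+23+15+17 = 69
Cheapest is ALP - VLY - JCT - BRV at 50 min.
So from ALP the first move is to VLY.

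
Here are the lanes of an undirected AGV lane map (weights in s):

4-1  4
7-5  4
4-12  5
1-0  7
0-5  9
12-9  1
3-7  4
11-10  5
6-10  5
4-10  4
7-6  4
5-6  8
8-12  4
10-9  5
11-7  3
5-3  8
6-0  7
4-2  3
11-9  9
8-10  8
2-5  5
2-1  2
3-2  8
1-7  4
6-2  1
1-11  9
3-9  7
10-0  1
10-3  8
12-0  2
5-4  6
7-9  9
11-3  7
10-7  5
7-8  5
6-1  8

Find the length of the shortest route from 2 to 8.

10 s

Shortest distances from 2:
2: 0
6: 1  (via 2)
1: 2  (via 2)
4: 3  (via 2)
5: 5  (via 2)
7: 5  (via 6)
10: 6  (via 6)
0: 7  (via 10)
3: 8  (via 2)
11: 8  (via 7)
12: 8  (via 4)
9: 9  (via 12)
8: 10  (via 7)
Shortest route: 2 → 6 → 7 → 8 = 10 s.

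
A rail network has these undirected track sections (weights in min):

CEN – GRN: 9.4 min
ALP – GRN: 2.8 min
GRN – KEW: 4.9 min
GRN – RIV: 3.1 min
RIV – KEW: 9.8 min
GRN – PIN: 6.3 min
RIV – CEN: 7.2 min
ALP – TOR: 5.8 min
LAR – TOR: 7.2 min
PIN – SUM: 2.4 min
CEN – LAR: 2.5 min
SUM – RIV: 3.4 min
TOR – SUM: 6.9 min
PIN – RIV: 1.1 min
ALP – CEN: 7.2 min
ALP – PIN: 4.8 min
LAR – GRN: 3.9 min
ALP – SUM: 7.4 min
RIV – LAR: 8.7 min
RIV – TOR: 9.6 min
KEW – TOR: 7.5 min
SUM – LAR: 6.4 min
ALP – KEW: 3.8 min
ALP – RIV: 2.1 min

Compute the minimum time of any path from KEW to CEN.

Candidate routes:
KEW → ALP → RIV → CEN: 3.8+2.1+7.2 = 13.1
KEW → GRN → LAR → CEN: 4.9+3.9+2.5 = 11.3
KEW → ALP → CEN: 3.8+7.2 = 11
KEW → ALP → GRN → LAR → CEN: 3.8+2.8+3.9+2.5 = 13
Cheapest is KEW → ALP → CEN at 11 min.

11 min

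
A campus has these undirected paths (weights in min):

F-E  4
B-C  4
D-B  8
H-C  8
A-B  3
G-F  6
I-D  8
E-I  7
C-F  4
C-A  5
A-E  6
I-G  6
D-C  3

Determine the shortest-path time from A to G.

15 min

Shortest distances from A:
A: 0
B: 3  (via A)
C: 5  (via A)
E: 6  (via A)
D: 8  (via C)
F: 9  (via C)
H: 13  (via C)
I: 13  (via E)
G: 15  (via F)
Shortest route: A–C–F–G = 15 min.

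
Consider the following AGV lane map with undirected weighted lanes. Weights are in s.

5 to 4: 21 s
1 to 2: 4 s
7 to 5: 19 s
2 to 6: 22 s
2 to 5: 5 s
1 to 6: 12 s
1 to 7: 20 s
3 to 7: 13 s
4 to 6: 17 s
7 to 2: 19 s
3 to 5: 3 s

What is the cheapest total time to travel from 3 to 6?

24 s

Running Dijkstra from 3:
3: 0
5: 3  (via 3)
2: 8  (via 5)
1: 12  (via 2)
7: 13  (via 3)
4: 24  (via 5)
6: 24  (via 1)
Shortest route: 3 → 5 → 2 → 1 → 6 = 24 s.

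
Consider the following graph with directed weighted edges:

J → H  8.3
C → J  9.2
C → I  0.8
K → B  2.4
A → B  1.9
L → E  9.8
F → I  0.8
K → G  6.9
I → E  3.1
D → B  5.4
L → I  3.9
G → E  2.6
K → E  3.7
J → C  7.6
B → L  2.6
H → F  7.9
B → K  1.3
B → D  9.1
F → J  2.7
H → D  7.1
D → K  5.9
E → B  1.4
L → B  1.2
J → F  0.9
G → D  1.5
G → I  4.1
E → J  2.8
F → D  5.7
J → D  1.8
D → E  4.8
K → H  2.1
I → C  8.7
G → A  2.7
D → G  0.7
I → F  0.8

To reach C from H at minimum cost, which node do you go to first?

F

Candidate routes:
H–F–J–C: 7.9+2.7+7.6 = 18.2
H–F–I–C: 7.9+0.8+8.7 = 17.4
Cheapest is H–F–I–C at 17.4.
So from H the first move is to F.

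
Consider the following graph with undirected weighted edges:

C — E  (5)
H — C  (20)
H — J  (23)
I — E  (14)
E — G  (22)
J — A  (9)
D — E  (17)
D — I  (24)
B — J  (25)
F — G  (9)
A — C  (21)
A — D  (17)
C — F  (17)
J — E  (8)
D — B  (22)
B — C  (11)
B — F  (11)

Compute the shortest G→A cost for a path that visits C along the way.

Shortest G→C: G → F → C = 26
Best C to A: C → A costing 21
Total via C: 26 + 21 = 47.

47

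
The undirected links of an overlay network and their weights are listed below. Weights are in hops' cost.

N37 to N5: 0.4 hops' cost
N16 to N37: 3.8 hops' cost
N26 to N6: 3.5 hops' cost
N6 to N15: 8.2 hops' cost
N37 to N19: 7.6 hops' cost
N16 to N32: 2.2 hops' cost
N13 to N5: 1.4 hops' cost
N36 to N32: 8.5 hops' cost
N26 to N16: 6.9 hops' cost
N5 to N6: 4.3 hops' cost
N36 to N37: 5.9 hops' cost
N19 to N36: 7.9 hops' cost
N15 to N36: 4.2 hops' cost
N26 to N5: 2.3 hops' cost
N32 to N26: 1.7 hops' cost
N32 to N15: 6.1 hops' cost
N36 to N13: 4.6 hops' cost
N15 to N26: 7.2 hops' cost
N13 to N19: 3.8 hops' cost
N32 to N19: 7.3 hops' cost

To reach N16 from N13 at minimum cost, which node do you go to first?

N5

Compare a few routes:
N13 - N5 - N6 - N26 - N32 - N16: 1.4+4.3+3.5+1.7+2.2 = 13.1
N13 - N5 - N26 - N16: 1.4+2.3+6.9 = 10.6
N13 - N5 - N37 - N16: 1.4+0.4+3.8 = 5.6
N13 - N5 - N26 - N32 - N16: 1.4+2.3+1.7+2.2 = 7.6
The minimum is 5.6 hops' cost via N13 - N5 - N37 - N16.
So from N13 the first move is to N5.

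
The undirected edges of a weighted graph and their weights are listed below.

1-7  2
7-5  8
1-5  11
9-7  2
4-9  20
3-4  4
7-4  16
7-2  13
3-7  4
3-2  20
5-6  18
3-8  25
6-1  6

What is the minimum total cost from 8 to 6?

37

Shortest distances from 8:
8: 0
3: 25  (via 8)
4: 29  (via 3)
7: 29  (via 3)
1: 31  (via 7)
9: 31  (via 7)
5: 37  (via 7)
6: 37  (via 1)
Shortest route: 8–3–7–1–6 = 37.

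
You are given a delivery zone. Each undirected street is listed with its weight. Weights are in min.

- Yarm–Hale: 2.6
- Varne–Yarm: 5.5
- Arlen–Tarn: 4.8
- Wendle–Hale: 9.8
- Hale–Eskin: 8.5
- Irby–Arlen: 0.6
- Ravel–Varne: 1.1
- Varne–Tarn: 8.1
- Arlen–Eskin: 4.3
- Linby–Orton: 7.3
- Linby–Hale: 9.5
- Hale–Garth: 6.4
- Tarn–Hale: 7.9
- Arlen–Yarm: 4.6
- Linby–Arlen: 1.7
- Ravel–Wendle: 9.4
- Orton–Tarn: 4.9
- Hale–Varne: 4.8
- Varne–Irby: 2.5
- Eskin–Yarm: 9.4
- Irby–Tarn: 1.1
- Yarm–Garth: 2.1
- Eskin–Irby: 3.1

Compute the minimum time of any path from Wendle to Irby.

Candidate routes:
Wendle–Hale–Tarn–Irby: 9.8+7.9+1.1 = 18.8
Wendle–Hale–Varne–Irby: 9.8+4.8+2.5 = 17.1
Wendle–Ravel–Varne–Irby: 9.4+1.1+2.5 = 13
Wendle–Hale–Yarm–Arlen–Irby: 9.8+2.6+4.6+0.6 = 17.6
The minimum is 13 min via Wendle–Ravel–Varne–Irby.

13 min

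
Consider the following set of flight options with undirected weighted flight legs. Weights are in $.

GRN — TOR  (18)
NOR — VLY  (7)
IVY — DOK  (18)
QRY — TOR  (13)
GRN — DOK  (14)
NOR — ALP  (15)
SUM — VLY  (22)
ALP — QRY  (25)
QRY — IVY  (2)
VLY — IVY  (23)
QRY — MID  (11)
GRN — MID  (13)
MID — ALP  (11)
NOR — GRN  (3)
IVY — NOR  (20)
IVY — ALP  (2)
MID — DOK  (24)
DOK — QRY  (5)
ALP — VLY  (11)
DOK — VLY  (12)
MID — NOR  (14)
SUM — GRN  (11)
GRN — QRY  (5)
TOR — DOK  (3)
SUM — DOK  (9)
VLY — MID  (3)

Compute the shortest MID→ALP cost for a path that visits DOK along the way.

Best MID to DOK: MID–VLY–DOK costing 15
Shortest DOK→ALP: DOK–QRY–IVY–ALP = 9
Total via DOK: 15 + 9 = $24.

$24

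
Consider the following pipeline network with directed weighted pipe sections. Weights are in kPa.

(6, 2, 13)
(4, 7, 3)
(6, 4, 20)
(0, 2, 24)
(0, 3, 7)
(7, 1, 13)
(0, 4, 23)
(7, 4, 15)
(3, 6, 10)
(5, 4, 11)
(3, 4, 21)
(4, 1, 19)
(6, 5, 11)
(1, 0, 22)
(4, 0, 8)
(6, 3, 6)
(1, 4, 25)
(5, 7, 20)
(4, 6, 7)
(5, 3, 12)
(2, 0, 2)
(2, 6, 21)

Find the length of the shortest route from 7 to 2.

Shortest distances from 7:
7: 0
1: 13  (via 7)
4: 15  (via 7)
6: 22  (via 4)
0: 23  (via 4)
3: 28  (via 6)
5: 33  (via 6)
2: 35  (via 6)
Shortest route: 7 → 4 → 6 → 2 = 35 kPa.

35 kPa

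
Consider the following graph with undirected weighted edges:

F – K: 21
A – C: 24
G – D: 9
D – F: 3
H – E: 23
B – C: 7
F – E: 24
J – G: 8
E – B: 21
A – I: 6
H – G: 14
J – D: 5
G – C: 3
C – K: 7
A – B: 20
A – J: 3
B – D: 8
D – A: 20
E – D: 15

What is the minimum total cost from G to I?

17

Shortest distances from G:
G: 0
C: 3  (via G)
J: 8  (via G)
D: 9  (via G)
B: 10  (via C)
K: 10  (via C)
A: 11  (via J)
F: 12  (via D)
H: 14  (via G)
I: 17  (via A)
Shortest route: G → J → A → I = 17.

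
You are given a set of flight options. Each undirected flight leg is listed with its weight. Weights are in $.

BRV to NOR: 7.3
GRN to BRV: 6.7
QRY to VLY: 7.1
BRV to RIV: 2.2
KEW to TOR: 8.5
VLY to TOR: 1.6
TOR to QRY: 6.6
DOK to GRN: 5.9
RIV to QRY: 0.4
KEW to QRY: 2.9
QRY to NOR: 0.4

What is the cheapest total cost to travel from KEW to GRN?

Shortest distances from KEW:
KEW: 0
QRY: 2.9  (via KEW)
NOR: 3.3  (via QRY)
RIV: 3.3  (via QRY)
BRV: 5.5  (via RIV)
TOR: 8.5  (via KEW)
VLY: 10  (via QRY)
GRN: 12.2  (via BRV)
Shortest route: KEW–QRY–RIV–BRV–GRN = $12.2.

$12.2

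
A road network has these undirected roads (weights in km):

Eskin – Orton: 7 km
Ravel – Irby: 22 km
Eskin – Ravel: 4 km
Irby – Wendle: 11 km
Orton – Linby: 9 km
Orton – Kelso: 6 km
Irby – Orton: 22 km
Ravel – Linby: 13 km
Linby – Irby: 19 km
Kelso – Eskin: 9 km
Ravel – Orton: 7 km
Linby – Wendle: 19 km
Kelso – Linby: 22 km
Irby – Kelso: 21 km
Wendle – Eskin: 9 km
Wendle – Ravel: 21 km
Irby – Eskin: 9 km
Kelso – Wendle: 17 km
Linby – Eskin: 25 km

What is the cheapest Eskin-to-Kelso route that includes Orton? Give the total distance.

Shortest Eskin→Orton: Eskin–Orton = 7
Shortest Orton→Kelso: Orton–Kelso = 6
Total via Orton: 7 + 6 = 13 km.

13 km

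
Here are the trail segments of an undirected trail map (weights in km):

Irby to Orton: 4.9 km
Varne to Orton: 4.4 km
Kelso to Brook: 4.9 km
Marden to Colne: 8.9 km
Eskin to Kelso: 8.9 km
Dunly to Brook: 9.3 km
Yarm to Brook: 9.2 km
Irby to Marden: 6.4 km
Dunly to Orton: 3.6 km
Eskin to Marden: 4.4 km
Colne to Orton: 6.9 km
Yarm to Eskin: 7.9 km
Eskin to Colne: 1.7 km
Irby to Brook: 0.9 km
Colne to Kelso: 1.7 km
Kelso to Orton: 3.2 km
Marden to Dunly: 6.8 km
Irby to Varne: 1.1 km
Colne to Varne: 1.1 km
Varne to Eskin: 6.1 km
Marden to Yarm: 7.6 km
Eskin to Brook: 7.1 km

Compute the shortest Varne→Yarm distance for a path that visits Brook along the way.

Shortest Varne→Brook: Varne–Irby–Brook = 2
Best Brook to Yarm: Brook–Yarm costing 9.2
Total via Brook: 2 + 9.2 = 11.2 km.

11.2 km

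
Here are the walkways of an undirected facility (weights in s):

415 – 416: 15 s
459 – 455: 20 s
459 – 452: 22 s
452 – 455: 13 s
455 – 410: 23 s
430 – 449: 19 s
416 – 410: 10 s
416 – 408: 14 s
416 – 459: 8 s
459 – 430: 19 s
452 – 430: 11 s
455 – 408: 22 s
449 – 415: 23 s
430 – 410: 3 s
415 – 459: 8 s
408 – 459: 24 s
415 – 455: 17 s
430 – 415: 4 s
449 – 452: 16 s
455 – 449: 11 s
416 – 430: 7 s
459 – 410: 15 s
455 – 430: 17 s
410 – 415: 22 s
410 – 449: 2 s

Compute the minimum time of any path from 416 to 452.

18 s

Candidate routes:
416 - 430 - 410 - 449 - 452: 7+3+2+16 = 28
416 - 410 - 449 - 452: 10+2+16 = 28
416 - 430 - 452: 7+11 = 18
416 - 410 - 430 - 452: 10+3+11 = 24
The minimum is 18 s via 416 - 430 - 452.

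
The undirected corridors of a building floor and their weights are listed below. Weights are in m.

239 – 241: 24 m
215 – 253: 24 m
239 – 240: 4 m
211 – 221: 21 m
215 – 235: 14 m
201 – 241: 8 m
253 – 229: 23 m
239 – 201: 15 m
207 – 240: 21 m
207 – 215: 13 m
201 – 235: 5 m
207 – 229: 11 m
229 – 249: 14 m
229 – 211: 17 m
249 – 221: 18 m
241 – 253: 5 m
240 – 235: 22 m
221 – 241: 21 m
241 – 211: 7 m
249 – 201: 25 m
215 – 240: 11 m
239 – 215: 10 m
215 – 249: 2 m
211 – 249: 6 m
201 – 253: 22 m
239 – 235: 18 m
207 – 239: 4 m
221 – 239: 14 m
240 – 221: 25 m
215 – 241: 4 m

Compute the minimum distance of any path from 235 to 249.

16 m

Candidate routes:
235 → 215 → 249: 14+2 = 16
235 → 201 → 241 → 215 → 249: 5+8+4+2 = 19
Cheapest is 235 → 215 → 249 at 16 m.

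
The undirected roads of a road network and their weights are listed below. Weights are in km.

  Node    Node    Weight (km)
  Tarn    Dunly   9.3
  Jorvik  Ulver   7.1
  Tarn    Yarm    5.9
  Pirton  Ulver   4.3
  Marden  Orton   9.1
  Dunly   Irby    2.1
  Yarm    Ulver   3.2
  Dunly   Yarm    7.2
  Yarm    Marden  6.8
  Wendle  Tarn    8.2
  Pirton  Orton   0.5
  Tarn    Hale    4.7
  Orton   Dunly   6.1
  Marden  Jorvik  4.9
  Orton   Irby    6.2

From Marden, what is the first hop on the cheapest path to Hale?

Compare a few routes:
Marden - Orton - Pirton - Ulver - Yarm - Tarn - Hale: 9.1+0.5+4.3+3.2+5.9+4.7 = 27.7
Marden - Yarm - Dunly - Tarn - Hale: 6.8+7.2+9.3+4.7 = 28
Marden - Yarm - Tarn - Hale: 6.8+5.9+4.7 = 17.4
Marden - Jorvik - Ulver - Yarm - Tarn - Hale: 4.9+7.1+3.2+5.9+4.7 = 25.8
The minimum is 17.4 km via Marden - Yarm - Tarn - Hale.
So from Marden the first move is to Yarm.

Yarm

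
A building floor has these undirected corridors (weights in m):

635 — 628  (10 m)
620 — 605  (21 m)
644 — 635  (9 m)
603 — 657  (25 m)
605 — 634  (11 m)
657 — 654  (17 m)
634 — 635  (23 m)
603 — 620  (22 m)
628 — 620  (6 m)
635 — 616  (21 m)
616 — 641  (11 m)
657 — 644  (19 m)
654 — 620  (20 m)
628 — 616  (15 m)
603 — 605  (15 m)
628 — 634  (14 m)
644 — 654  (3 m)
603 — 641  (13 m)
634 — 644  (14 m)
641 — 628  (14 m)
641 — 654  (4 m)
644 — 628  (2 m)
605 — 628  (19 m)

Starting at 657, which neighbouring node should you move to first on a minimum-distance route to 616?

Enumerating some paths:
657 - 654 - 641 - 616: 17+4+11 = 32
657 - 644 - 628 - 616: 19+2+15 = 36
Cheapest is 657 - 654 - 641 - 616 at 32 m.
So from 657 the first move is to 654.

654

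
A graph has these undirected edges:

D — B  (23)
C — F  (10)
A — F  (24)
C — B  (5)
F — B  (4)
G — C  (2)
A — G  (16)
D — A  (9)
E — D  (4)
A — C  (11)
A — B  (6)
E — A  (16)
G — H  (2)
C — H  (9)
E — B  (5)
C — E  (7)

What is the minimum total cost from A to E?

Compare a few routes:
A–D–E: 9+4 = 13
A–E: 16 = 16
A–B–E: 6+5 = 11
Cheapest is A–B–E at 11.

11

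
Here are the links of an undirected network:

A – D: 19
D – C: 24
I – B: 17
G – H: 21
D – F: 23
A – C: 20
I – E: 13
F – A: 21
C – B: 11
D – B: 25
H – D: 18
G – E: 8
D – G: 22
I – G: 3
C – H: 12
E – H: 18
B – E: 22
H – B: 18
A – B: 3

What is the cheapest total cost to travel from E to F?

46

Running Dijkstra from E:
E: 0
G: 8  (via E)
I: 11  (via G)
H: 18  (via E)
B: 22  (via E)
A: 25  (via B)
C: 30  (via H)
D: 30  (via G)
F: 46  (via A)
Shortest route: E–B–A–F = 46.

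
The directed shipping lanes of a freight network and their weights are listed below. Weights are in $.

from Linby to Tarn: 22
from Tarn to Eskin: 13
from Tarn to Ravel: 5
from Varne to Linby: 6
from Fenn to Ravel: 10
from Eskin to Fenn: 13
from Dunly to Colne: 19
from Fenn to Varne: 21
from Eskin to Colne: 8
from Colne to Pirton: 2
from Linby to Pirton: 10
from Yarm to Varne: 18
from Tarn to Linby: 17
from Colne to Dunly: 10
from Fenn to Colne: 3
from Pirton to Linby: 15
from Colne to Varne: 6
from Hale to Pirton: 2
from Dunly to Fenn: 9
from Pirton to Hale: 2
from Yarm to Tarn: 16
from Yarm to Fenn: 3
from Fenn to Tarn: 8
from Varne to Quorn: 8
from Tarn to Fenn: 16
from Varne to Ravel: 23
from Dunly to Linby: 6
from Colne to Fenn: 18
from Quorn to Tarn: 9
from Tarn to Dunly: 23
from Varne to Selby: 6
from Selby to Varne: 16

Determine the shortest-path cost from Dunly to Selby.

$24

Shortest distances from Dunly:
Dunly: 0
Linby: 6  (via Dunly)
Fenn: 9  (via Dunly)
Colne: 12  (via Fenn)
Pirton: 14  (via Colne)
Hale: 16  (via Pirton)
Tarn: 17  (via Fenn)
Varne: 18  (via Colne)
Ravel: 19  (via Fenn)
Selby: 24  (via Varne)
Shortest route: Dunly → Fenn → Colne → Varne → Selby = $24.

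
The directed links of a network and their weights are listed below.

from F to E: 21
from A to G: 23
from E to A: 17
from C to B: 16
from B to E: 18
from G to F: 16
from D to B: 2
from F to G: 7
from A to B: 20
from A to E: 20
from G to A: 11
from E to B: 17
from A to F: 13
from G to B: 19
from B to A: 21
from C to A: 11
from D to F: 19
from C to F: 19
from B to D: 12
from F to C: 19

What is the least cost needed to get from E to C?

49

Running Dijkstra from E:
E: 0
A: 17  (via E)
B: 17  (via E)
D: 29  (via B)
F: 30  (via A)
G: 37  (via F)
C: 49  (via F)
Shortest route: E → A → F → C = 49.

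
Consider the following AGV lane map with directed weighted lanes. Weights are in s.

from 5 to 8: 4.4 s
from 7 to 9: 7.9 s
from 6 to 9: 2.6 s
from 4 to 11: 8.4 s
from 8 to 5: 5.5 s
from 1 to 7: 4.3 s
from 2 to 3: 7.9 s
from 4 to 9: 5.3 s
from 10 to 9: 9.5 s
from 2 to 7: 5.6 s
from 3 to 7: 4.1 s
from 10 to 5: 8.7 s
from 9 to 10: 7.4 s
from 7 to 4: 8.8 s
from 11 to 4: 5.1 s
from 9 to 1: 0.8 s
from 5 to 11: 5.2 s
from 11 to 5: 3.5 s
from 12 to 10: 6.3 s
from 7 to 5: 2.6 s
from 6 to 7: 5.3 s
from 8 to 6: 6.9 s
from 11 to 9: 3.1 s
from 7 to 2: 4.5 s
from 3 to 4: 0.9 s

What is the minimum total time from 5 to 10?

15.7 s

Shortest distances from 5:
5: 0
8: 4.4  (via 5)
11: 5.2  (via 5)
9: 8.3  (via 11)
1: 9.1  (via 9)
4: 10.3  (via 11)
6: 11.3  (via 8)
7: 13.4  (via 1)
10: 15.7  (via 9)
Shortest route: 5 → 11 → 9 → 10 = 15.7 s.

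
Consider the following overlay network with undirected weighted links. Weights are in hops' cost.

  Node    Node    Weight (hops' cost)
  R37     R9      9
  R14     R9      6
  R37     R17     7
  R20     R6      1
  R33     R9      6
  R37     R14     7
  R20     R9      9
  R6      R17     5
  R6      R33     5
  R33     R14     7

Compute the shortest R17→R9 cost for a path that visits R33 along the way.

Shortest R17→R33: R17 → R6 → R33 = 10
Best R33 to R9: R33 → R9 costing 6
Total via R33: 10 + 6 = 16 hops' cost.

16 hops' cost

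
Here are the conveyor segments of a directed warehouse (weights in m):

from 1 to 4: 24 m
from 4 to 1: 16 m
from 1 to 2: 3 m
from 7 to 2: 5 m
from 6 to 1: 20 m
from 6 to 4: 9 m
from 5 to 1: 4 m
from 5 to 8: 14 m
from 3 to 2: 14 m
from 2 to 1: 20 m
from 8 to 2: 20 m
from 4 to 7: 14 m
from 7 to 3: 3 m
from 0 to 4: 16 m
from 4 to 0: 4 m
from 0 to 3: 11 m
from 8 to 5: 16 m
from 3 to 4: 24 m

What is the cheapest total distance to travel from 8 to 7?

58 m

Settle nodes by increasing distance from 8:
8: 0
5: 16  (via 8)
1: 20  (via 5)
2: 20  (via 8)
4: 44  (via 1)
0: 48  (via 4)
7: 58  (via 4)
Shortest route: 8–5–1–4–7 = 58 m.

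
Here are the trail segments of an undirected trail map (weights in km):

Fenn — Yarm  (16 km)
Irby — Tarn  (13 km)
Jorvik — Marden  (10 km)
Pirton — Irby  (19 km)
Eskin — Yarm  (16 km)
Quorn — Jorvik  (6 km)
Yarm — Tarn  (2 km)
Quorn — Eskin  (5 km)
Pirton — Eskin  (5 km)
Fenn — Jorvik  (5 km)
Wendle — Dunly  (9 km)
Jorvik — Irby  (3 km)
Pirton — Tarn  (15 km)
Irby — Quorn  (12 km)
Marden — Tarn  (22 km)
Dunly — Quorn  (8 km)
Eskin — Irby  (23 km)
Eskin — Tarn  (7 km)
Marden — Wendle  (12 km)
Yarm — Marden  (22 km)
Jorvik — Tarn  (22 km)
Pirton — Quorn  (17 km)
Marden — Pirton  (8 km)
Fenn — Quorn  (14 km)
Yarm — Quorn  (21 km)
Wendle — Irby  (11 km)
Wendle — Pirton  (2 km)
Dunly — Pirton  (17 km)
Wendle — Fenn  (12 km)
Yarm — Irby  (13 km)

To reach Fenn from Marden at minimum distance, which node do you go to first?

Candidate routes:
Marden–Wendle–Fenn: 12+12 = 24
Marden–Jorvik–Fenn: 10+5 = 15
Marden–Pirton–Wendle–Fenn: 8+2+12 = 22
The minimum is 15 km via Marden–Jorvik–Fenn.
So from Marden the first move is to Jorvik.

Jorvik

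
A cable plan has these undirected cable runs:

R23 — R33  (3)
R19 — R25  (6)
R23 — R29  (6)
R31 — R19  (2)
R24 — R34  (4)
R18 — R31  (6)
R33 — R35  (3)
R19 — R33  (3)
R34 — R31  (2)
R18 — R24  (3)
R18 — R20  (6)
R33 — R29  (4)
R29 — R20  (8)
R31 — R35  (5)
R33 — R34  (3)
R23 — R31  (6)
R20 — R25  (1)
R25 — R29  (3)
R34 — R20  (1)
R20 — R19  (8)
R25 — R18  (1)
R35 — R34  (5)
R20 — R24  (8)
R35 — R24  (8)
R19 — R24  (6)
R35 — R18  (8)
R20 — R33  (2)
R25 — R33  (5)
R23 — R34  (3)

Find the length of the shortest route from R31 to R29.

Settle nodes by increasing distance from R31:
R31: 0
R19: 2  (via R31)
R34: 2  (via R31)
R20: 3  (via R34)
R25: 4  (via R20)
R18: 5  (via R25)
R33: 5  (via R19)
R35: 5  (via R31)
R23: 5  (via R34)
R24: 6  (via R34)
R29: 7  (via R25)
Shortest route: R31 → R34 → R20 → R25 → R29 = 7.

7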